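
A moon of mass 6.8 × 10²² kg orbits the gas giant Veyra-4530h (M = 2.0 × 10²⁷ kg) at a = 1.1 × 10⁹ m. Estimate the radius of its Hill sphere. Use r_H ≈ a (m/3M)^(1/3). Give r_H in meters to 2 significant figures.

r_H ≈ a (m/3M)^(1/3)
    = (1.1 × 10⁹) × (6.8 × 10²² / (3 × 2.0 × 10²⁷))^(1/3)
    = 2.5 × 10⁷ m

2.5 × 10⁷ m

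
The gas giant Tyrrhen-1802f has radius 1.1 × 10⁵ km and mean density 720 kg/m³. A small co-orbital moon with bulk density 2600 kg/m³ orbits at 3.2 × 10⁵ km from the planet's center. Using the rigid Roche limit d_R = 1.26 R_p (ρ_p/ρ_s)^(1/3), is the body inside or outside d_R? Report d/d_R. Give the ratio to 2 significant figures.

outside; d/d_R ≈ 3.5

d_R = 1.26 × (1.1 × 10⁵ km) × (720/2600)^(1/3) = 90340 km
d/d_R = (3.2 × 10⁵) / (90340) = 3.5
Since d/d_R > 1, the body is outside the Roche limit.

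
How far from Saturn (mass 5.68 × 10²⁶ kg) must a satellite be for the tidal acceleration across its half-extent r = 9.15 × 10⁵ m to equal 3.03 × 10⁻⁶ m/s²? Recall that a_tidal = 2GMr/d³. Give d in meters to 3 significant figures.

2.84 × 10⁹ m

2GMr/d³ = a_tidal  ⇒  d = (2GMr / a_tidal)^(1/3)
d = (2 × 6.674×10⁻¹¹ × (5.68 × 10²⁶) × (9.15 × 10⁵) / (3.03 × 10⁻⁶))^(1/3)
  = 2.84 × 10⁹ m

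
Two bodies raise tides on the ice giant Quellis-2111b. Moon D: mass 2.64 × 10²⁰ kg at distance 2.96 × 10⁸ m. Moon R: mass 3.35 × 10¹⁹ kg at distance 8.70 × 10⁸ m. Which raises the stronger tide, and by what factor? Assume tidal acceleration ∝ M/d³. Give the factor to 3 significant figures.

Moon D, by a factor of ≈ 200

Tidal acceleration ∝ M/d³, so compare M/d³ for each.
Moon D: (2.64 × 10²⁰) / (2.96 × 10⁸)³ = 1.018 × 10⁻⁵
Moon R: (3.35 × 10¹⁹) / (8.70 × 10⁸)³ = 5.087 × 10⁻⁸
Ratio (larger/smaller) = 200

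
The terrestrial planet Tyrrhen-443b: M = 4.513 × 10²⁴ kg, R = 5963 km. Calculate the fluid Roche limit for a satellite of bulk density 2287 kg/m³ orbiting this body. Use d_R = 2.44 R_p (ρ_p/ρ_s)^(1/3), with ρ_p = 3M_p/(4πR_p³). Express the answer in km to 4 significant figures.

18990 km

ρ_p = 3M_p/(4πR_p³) = 3 × (4.513 × 10²⁴) / (4π × (5.963 × 10⁶ m)³) = 5081 kg/m³
d_R = 2.44 × 5963 km × (5081/2287)^(1/3)
    = 18990 km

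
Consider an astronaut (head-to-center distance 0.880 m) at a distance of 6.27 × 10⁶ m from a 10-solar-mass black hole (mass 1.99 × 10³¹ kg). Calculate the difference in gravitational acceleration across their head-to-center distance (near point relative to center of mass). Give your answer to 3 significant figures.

Δg = 2GMr/d³
   = 2 × (6.674 × 10⁻¹¹) × (1.99 × 10³¹) × (0.880) / (6.27 × 10⁶)³
   = 9.48 m/s²

9.48 m/s²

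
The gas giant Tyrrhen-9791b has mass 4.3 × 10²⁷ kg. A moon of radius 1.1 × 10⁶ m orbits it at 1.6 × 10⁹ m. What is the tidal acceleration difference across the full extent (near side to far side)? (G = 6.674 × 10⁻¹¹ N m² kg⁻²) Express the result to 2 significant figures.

a_tidal = 4GMr/d³
        = 4 × (6.674 × 10⁻¹¹) × (4.3 × 10²⁷) × (1.1 × 10⁶) / (1.6 × 10⁹)³
        = 3.1 × 10⁻⁴ m/s²

3.1 × 10⁻⁴ m/s²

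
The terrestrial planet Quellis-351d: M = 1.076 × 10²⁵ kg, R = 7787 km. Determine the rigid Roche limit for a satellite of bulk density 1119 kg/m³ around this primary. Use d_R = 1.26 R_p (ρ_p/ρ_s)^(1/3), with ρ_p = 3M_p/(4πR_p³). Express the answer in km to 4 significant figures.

ρ_p = 3M_p/(4πR_p³) = 3 × (1.076 × 10²⁵) / (4π × (7.787 × 10⁶ m)³) = 5440 kg/m³
d_R = 1.26 × 7787 km × (5440/1119)^(1/3)
    = 16620 km

16620 km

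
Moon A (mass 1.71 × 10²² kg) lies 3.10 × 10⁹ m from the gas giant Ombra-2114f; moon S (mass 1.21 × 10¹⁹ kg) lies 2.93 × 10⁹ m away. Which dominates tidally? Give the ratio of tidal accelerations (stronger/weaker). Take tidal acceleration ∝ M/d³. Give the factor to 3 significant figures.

Moon A, by a factor of ≈ 1190

Tidal acceleration ∝ M/d³, so compare M/d³ for each.
Moon A: (1.71 × 10²²) / (3.10 × 10⁹)³ = 5.740 × 10⁻⁷
Moon S: (1.21 × 10¹⁹) / (2.93 × 10⁹)³ = 4.810 × 10⁻¹⁰
Ratio (larger/smaller) = 1190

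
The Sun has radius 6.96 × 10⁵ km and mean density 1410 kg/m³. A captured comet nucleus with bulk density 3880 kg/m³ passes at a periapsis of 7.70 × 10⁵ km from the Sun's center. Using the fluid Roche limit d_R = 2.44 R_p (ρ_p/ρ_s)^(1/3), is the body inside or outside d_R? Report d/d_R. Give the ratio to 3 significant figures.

inside; d/d_R ≈ 0.635

d_R = 2.44 × (6.96 × 10⁵ km) × (1410/3880)^(1/3) = 1.212 × 10⁶ km
d/d_R = (7.70 × 10⁵) / (1.212 × 10⁶) = 0.635
Since d/d_R < 1, the body is inside the Roche limit.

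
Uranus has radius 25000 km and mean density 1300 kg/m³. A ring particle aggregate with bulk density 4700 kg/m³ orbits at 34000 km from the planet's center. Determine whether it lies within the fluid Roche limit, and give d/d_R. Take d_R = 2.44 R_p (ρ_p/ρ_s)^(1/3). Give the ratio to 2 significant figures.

inside; d/d_R ≈ 0.86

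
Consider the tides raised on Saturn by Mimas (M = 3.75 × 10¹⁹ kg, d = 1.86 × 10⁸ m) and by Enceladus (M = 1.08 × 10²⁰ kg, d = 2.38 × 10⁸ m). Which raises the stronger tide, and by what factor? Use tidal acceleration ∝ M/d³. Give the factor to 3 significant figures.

The tide-raising term goes as M/d³ (the gradient of a 1/d² field).
Mimas: (3.75 × 10¹⁹) / (1.86 × 10⁸)³ = 5.828 × 10⁻⁶
Enceladus: (1.08 × 10²⁰) / (2.38 × 10⁸)³ = 8.011 × 10⁻⁶
Ratio (larger/smaller) = 1.37

Enceladus, by a factor of ≈ 1.37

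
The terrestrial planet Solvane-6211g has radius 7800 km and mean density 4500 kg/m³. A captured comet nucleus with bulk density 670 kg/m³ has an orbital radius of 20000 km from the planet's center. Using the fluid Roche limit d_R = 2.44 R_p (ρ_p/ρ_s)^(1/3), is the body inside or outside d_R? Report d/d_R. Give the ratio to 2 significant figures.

inside; d/d_R ≈ 0.56

d_R = 2.44 × (7800 km) × (4500/670)^(1/3) = 35910 km
d/d_R = (20000) / (35910) = 0.56
Since d/d_R < 1, the body is inside the Roche limit.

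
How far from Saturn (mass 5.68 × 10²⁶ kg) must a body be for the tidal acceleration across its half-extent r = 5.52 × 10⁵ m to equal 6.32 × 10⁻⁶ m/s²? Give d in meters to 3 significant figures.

2GMr/d³ = a_tidal  ⇒  d = (2GMr / a_tidal)^(1/3)
d = (2 × 6.674×10⁻¹¹ × (5.68 × 10²⁶) × (5.52 × 10⁵) / (6.32 × 10⁻⁶))^(1/3)
  = 1.88 × 10⁹ m

1.88 × 10⁹ m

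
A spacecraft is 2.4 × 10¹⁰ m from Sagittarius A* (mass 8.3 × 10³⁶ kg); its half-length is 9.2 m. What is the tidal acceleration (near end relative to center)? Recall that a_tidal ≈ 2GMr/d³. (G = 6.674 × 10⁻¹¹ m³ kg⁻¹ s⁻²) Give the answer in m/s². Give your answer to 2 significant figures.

7.4 × 10⁻⁴ m/s²

Δg = 2GMr/d³
   = 2 × (6.674 × 10⁻¹¹) × (8.3 × 10³⁶) × (9.2) / (2.4 × 10¹⁰)³
   = 7.4 × 10⁻⁴ m/s²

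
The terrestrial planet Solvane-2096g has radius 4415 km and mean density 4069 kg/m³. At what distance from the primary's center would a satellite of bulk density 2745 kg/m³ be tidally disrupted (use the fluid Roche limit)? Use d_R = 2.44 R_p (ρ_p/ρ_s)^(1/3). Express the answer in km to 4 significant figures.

d_R = 2.44 × 4415 km × (4069/2745)^(1/3)
    = 12280 km

12280 km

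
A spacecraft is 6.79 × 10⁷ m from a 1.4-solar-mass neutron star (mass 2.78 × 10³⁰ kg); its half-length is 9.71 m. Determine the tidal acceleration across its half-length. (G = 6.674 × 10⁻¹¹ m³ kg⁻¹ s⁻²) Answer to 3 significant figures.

Differencing GM/(d−r)² and GM/d² to first order in r/d gives 2GMr/d³.
Δg = 2GMr/d³
   = 2 × (6.674 × 10⁻¹¹) × (2.78 × 10³⁰) × (9.71) / (6.79 × 10⁷)³
   = 1.15 × 10⁻² m/s²

1.15 × 10⁻² m/s²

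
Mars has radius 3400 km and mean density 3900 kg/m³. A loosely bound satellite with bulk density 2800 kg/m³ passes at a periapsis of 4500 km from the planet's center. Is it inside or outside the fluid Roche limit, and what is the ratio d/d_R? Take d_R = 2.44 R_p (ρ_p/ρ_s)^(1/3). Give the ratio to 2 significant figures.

d_R = 2.44 × (3400 km) × (3900/2800)^(1/3) = 9265 km
d/d_R = (4500) / (9265) = 0.49
Since d/d_R < 1, the body is inside the Roche limit.

inside; d/d_R ≈ 0.49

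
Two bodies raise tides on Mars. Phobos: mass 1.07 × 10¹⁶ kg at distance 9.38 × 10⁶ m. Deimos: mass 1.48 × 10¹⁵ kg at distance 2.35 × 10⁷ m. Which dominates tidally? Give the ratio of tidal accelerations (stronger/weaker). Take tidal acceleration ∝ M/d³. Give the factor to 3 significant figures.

Phobos, by a factor of ≈ 114

Tidal acceleration ∝ M/d³, so compare M/d³ for each.
Phobos: (1.07 × 10¹⁶) / (9.38 × 10⁶)³ = 1.297 × 10⁻⁵
Deimos: (1.48 × 10¹⁵) / (2.35 × 10⁷)³ = 1.140 × 10⁻⁷
Ratio (larger/smaller) = 114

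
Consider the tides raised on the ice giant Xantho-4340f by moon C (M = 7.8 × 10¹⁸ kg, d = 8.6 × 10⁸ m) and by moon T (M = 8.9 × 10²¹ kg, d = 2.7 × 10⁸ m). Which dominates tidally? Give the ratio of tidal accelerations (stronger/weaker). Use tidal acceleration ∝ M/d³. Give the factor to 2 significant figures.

Tidal stretch scales as M/d³; compute that for each body.
Moon C: (7.8 × 10¹⁸) / (8.6 × 10⁸)³ = 1.226 × 10⁻⁸
Moon T: (8.9 × 10²¹) / (2.7 × 10⁸)³ = 4.522 × 10⁻⁴
Ratio (larger/smaller) = 37000

Moon T, by a factor of ≈ 37000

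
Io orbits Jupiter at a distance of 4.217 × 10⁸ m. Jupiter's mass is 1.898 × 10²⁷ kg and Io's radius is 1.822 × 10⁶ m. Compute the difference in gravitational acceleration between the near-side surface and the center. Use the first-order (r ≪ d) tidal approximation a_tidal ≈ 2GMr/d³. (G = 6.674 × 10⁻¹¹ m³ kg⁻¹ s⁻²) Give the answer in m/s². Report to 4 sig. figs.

Since r ≪ d, expand the inverse-square field across one radius to get the leading 2GMr/d³ term.
Δg = 2GMr/d³
   = 2 × (6.674 × 10⁻¹¹) × (1.898 × 10²⁷) × (1.822 × 10⁶) / (4.217 × 10⁸)³
   = 6.155 × 10⁻³ m/s²

6.155 × 10⁻³ m/s²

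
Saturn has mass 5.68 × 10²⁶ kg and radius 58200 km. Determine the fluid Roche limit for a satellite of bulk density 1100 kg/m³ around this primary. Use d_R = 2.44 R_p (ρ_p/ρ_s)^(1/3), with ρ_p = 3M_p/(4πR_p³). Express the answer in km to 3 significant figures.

1.21 × 10⁵ km

ρ_p = 3M_p/(4πR_p³) = 3 × (5.68 × 10²⁶) / (4π × (5.82 × 10⁷ m)³) = 688 kg/m³
d_R = 2.44 × 58200 km × (688/1100)^(1/3)
    = 1.21 × 10⁵ km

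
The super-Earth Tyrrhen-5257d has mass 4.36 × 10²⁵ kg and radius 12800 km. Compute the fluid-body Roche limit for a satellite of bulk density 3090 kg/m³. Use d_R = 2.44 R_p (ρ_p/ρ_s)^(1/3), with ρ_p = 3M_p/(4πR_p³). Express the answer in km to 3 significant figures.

36600 km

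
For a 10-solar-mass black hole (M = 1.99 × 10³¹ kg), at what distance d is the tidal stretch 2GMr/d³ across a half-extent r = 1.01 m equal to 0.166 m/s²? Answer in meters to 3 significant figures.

2GMr/d³ = a_tidal  ⇒  d = (2GMr / a_tidal)^(1/3)
d = (2 × 6.674×10⁻¹¹ × (1.99 × 10³¹) × (1.01) / (0.166))^(1/3)
  = 2.53 × 10⁷ m

2.53 × 10⁷ m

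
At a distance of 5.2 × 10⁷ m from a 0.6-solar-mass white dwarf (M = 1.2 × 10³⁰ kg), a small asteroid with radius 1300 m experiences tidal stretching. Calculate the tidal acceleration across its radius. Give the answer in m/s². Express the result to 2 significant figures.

Differencing GM/(d−r)² and GM/d² to first order in r/d gives 2GMr/d³.
Δg = 2GMr/d³
   = 2 × (6.674 × 10⁻¹¹) × (1.2 × 10³⁰) × (1300) / (5.2 × 10⁷)³
   = 1.5 m/s²

1.5 m/s²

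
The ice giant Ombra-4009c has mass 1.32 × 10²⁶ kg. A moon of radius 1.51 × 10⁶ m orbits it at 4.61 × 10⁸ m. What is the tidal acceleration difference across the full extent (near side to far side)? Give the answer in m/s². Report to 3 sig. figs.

5.43 × 10⁻⁴ m/s²

Near-to-far spans 2r, so the tidal difference is twice the near-to-center value: 4GMr/d³.
a_tidal = 4GMr/d³
        = 4 × (6.674 × 10⁻¹¹) × (1.32 × 10²⁶) × (1.51 × 10⁶) / (4.61 × 10⁸)³
        = 5.43 × 10⁻⁴ m/s²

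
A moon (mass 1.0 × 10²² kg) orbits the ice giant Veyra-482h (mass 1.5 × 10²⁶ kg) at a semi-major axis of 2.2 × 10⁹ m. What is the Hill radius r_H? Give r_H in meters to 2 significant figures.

6.2 × 10⁷ m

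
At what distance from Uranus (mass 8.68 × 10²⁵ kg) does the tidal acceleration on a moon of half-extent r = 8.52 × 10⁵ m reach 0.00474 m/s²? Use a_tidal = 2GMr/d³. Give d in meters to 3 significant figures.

2GMr/d³ = a_tidal  ⇒  d = (2GMr / a_tidal)^(1/3)
d = (2 × 6.674×10⁻¹¹ × (8.68 × 10²⁵) × (8.52 × 10⁵) / (0.00474))^(1/3)
  = 1.28 × 10⁸ m

1.28 × 10⁸ m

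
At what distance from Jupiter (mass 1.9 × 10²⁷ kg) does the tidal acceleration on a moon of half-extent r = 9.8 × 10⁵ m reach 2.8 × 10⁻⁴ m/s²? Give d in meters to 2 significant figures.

2GMr/d³ = a_tidal  ⇒  d = (2GMr / a_tidal)^(1/3)
d = (2 × 6.674×10⁻¹¹ × (1.9 × 10²⁷) × (9.8 × 10⁵) / (2.8 × 10⁻⁴))^(1/3)
  = 9.6 × 10⁸ m

9.6 × 10⁸ m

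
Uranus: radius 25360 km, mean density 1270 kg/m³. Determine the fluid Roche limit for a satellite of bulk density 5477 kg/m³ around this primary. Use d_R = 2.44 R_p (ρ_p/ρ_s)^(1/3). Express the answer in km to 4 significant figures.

d_R = 2.44 × 25360 km × (1270/5477)^(1/3)
    = 38020 km

38020 km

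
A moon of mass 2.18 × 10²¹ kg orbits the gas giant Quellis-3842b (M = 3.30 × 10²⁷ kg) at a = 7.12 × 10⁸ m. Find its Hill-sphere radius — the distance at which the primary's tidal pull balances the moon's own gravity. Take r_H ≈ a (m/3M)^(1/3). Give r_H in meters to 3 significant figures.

4.30 × 10⁶ m

r_H ≈ a (m/3M)^(1/3)
    = (7.12 × 10⁸) × (2.18 × 10²¹ / (3 × 3.30 × 10²⁷))^(1/3)
    = 4.30 × 10⁶ m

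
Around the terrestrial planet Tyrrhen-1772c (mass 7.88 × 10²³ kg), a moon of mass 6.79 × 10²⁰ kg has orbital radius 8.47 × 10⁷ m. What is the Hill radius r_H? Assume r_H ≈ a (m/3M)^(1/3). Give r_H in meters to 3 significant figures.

r_H ≈ a (m/3M)^(1/3)
    = (8.47 × 10⁷) × (6.79 × 10²⁰ / (3 × 7.88 × 10²³))^(1/3)
    = 5.59 × 10⁶ m

5.59 × 10⁶ m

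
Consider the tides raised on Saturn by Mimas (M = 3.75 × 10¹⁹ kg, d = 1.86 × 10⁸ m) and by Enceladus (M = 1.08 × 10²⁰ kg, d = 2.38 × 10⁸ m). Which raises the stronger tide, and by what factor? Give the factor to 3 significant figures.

Enceladus, by a factor of ≈ 1.37

The tide-raising term goes as M/d³ (the gradient of a 1/d² field).
Mimas: (3.75 × 10¹⁹) / (1.86 × 10⁸)³ = 5.828 × 10⁻⁶
Enceladus: (1.08 × 10²⁰) / (2.38 × 10⁸)³ = 8.011 × 10⁻⁶
Ratio (larger/smaller) = 1.37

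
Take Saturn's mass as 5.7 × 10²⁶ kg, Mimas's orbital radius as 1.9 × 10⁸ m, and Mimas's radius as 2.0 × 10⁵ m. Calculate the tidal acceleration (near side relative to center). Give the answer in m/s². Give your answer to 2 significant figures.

Since r ≪ d, expand the inverse-square field across one radius to get the leading 2GMr/d³ term.
a_tidal = 2GMr/d³
        = 2 × (6.674 × 10⁻¹¹) × (5.7 × 10²⁶) × (2.0 × 10⁵) / (1.9 × 10⁸)³
        = 2.2 × 10⁻³ m/s²

2.2 × 10⁻³ m/s²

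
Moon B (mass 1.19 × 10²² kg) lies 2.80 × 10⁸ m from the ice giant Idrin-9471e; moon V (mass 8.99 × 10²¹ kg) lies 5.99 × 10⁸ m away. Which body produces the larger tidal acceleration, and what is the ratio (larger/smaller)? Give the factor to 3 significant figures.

Moon B, by a factor of ≈ 13.0

The tide-raising term goes as M/d³ (the gradient of a 1/d² field).
Moon B: (1.19 × 10²²) / (2.80 × 10⁸)³ = 5.421 × 10⁻⁴
Moon V: (8.99 × 10²¹) / (5.99 × 10⁸)³ = 4.183 × 10⁻⁵
Ratio (larger/smaller) = 13.0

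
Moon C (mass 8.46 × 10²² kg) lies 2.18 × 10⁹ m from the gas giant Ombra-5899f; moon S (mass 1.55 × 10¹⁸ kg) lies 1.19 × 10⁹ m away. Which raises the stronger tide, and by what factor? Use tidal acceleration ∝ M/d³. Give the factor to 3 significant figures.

Compare M/d³ for the two perturbers:
Moon C: (8.46 × 10²²) / (2.18 × 10⁹)³ = 8.166 × 10⁻⁶
Moon S: (1.55 × 10¹⁸) / (1.19 × 10⁹)³ = 9.198 × 10⁻¹⁰
Ratio (larger/smaller) = 8880

Moon C, by a factor of ≈ 8880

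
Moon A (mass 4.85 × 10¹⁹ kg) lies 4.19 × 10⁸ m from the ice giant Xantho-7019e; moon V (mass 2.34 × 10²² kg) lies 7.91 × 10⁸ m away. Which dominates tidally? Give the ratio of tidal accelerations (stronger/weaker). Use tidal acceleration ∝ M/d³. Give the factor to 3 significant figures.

Moon V, by a factor of ≈ 71.7

The tide-raising term goes as M/d³ (the gradient of a 1/d² field).
Moon A: (4.85 × 10¹⁹) / (4.19 × 10⁸)³ = 6.593 × 10⁻⁷
Moon V: (2.34 × 10²²) / (7.91 × 10⁸)³ = 4.728 × 10⁻⁵
Ratio (larger/smaller) = 71.7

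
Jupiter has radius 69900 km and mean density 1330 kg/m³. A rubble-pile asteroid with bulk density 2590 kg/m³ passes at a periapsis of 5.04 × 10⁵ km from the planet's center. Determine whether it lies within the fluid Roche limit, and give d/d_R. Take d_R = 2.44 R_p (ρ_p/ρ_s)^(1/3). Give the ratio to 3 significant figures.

d_R = 2.44 × (69900 km) × (1330/2590)^(1/3) = 1.366 × 10⁵ km
d/d_R = (5.04 × 10⁵) / (1.366 × 10⁵) = 3.69
Since d/d_R > 1, the body is outside the Roche limit.

outside; d/d_R ≈ 3.69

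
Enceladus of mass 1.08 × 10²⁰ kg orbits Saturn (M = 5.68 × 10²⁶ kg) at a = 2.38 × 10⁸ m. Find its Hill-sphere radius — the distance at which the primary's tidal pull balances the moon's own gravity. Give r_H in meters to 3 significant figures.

9.49 × 10⁵ m

r_H ≈ a (m/3M)^(1/3)
    = (2.38 × 10⁸) × (1.08 × 10²⁰ / (3 × 5.68 × 10²⁶))^(1/3)
    = 9.49 × 10⁵ m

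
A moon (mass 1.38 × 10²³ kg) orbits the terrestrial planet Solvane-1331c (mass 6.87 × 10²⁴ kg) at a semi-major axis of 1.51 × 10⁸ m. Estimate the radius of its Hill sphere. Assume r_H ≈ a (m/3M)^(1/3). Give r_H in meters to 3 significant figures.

2.85 × 10⁷ m

r_H ≈ a (m/3M)^(1/3)
    = (1.51 × 10⁸) × (1.38 × 10²³ / (3 × 6.87 × 10²⁴))^(1/3)
    = 2.85 × 10⁷ m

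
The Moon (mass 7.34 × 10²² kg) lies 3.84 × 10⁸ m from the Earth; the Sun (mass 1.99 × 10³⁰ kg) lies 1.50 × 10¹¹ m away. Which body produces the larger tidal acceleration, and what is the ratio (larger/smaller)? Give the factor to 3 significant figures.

The Moon, by a factor of ≈ 2.20

Tidal stretch scales as M/d³; compute that for each body.
The Moon: (7.34 × 10²²) / (3.84 × 10⁸)³ = 1.296 × 10⁻³
The Sun: (1.99 × 10³⁰) / (1.50 × 10¹¹)³ = 5.896 × 10⁻⁴
Ratio (larger/smaller) = 2.20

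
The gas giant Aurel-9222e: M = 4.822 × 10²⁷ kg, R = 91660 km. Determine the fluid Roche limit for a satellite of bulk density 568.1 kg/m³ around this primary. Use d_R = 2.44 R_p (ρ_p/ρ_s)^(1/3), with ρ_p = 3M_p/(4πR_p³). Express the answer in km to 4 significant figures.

3.088 × 10⁵ km

ρ_p = 3M_p/(4πR_p³) = 3 × (4.822 × 10²⁷) / (4π × (9.166 × 10⁷ m)³) = 1495 kg/m³
d_R = 2.44 × 91660 km × (1495/568.1)^(1/3)
    = 3.088 × 10⁵ km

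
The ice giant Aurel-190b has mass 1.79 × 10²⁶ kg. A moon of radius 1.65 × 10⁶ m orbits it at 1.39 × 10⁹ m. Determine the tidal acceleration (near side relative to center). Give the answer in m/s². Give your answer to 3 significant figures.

1.47 × 10⁻⁵ m/s²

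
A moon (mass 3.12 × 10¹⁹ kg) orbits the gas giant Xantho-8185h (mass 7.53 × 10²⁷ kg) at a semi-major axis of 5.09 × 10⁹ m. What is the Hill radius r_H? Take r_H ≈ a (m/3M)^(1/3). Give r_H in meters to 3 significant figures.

5.67 × 10⁶ m

r_H ≈ a (m/3M)^(1/3)
    = (5.09 × 10⁹) × (3.12 × 10¹⁹ / (3 × 7.53 × 10²⁷))^(1/3)
    = 5.67 × 10⁶ m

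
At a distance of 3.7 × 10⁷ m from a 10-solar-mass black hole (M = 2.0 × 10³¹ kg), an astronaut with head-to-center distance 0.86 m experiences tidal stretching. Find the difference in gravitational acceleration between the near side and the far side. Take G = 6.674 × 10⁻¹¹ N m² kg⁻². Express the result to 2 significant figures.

Near-to-far spans 2r, so the tidal difference is twice the near-to-center value: 4GMr/d³.
Δa = 4GMr/d³
   = 4 × (6.674 × 10⁻¹¹) × (2.0 × 10³¹) × (0.86) / (3.7 × 10⁷)³
   = 9.1 × 10⁻² m/s²

9.1 × 10⁻² m/s²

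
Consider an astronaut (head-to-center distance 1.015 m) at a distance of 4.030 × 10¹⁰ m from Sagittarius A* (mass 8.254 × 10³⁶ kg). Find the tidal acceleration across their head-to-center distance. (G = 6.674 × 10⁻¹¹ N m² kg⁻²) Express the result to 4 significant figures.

Δg = 2GMr/d³
   = 2 × (6.674 × 10⁻¹¹) × (8.254 × 10³⁶) × (1.015) / (4.030 × 10¹⁰)³
   = 1.709 × 10⁻⁵ m/s²

1.709 × 10⁻⁵ m/s²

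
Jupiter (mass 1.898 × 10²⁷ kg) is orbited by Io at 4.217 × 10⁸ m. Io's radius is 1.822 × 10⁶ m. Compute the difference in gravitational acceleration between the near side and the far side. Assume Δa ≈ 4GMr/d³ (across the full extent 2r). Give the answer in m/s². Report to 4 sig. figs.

1.231 × 10⁻² m/s²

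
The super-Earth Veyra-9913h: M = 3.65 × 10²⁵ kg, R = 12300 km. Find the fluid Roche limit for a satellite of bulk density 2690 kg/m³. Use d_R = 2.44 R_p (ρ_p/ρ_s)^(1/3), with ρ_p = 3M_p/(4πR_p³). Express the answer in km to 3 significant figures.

36100 km

ρ_p = 3M_p/(4πR_p³) = 3 × (3.65 × 10²⁵) / (4π × (1.23 × 10⁷ m)³) = 4680 kg/m³
d_R = 2.44 × 12300 km × (4680/2690)^(1/3)
    = 36100 km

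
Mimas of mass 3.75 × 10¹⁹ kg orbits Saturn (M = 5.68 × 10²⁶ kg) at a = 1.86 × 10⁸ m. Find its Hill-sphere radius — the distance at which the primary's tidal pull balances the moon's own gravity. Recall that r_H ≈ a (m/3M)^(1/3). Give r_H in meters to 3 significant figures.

r_H ≈ a (m/3M)^(1/3)
    = (1.86 × 10⁸) × (3.75 × 10¹⁹ / (3 × 5.68 × 10²⁶))^(1/3)
    = 5.21 × 10⁵ m

5.21 × 10⁵ m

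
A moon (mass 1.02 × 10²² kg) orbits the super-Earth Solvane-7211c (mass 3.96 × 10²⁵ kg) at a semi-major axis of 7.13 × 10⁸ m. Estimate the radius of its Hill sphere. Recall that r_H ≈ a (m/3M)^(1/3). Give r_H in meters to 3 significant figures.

3.15 × 10⁷ m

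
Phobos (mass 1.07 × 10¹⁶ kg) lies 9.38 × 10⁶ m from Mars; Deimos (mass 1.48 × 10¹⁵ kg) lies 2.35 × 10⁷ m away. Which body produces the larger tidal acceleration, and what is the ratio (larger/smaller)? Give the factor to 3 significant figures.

Phobos, by a factor of ≈ 114

Tidal stretch scales as M/d³; compute that for each body.
Phobos: (1.07 × 10¹⁶) / (9.38 × 10⁶)³ = 1.297 × 10⁻⁵
Deimos: (1.48 × 10¹⁵) / (2.35 × 10⁷)³ = 1.140 × 10⁻⁷
Ratio (larger/smaller) = 114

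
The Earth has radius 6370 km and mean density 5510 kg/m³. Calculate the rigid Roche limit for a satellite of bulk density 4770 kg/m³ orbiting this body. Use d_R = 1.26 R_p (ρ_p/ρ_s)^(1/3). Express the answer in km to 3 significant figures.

8420 km

d_R = 1.26 × 6370 km × (5510/4770)^(1/3)
    = 8420 km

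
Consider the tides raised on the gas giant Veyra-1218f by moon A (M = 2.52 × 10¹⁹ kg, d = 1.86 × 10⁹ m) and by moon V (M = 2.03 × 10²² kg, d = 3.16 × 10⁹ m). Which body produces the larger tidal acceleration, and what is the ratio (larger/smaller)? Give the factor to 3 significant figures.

Compare M/d³ for the two perturbers:
Moon A: (2.52 × 10¹⁹) / (1.86 × 10⁹)³ = 3.916 × 10⁻⁹
Moon V: (2.03 × 10²²) / (3.16 × 10⁹)³ = 6.433 × 10⁻⁷
Ratio (larger/smaller) = 164

Moon V, by a factor of ≈ 164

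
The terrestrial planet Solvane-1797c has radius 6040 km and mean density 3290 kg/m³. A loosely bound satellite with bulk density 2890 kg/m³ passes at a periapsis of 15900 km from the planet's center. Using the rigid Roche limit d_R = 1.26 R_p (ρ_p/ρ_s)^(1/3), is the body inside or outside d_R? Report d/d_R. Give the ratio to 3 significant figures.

outside; d/d_R ≈ 2.00

d_R = 1.26 × (6040 km) × (3290/2890)^(1/3) = 7946 km
d/d_R = (15900) / (7946) = 2.00
Since d/d_R > 1, the body is outside the Roche limit.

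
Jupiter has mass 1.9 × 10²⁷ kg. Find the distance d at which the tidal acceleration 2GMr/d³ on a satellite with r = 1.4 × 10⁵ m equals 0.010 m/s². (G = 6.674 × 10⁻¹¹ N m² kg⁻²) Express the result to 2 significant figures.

1.5 × 10⁸ m

2GMr/d³ = a_tidal  ⇒  d = (2GMr / a_tidal)^(1/3)
d = (2 × 6.674×10⁻¹¹ × (1.9 × 10²⁷) × (1.4 × 10⁵) / (0.010))^(1/3)
  = 1.5 × 10⁸ m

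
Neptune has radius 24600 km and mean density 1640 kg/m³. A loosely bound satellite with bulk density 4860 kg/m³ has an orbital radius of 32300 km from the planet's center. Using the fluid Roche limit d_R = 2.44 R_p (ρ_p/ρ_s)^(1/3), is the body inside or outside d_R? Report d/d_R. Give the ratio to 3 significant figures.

d_R = 2.44 × (24600 km) × (1640/4860)^(1/3) = 41790 km
d/d_R = (32300) / (41790) = 0.773
Since d/d_R < 1, the body is inside the Roche limit.

inside; d/d_R ≈ 0.773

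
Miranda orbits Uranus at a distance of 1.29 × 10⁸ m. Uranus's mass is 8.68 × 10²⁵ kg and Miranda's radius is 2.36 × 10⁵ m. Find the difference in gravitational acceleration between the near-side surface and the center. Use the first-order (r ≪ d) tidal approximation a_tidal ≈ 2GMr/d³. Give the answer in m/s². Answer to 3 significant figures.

The tidal stretch is the gradient of GM/d² times the body's extent r, hence the 1/d³ dependence.
a_tidal = 2GMr/d³
        = 2 × (6.674 × 10⁻¹¹) × (8.68 × 10²⁵) × (2.36 × 10⁵) / (1.29 × 10⁸)³
        = 1.27 × 10⁻³ m/s²

1.27 × 10⁻³ m/s²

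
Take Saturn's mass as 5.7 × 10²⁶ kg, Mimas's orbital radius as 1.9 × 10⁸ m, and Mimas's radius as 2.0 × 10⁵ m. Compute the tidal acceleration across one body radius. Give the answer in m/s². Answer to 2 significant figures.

Δa = 2GMr/d³
   = 2 × (6.674 × 10⁻¹¹) × (5.7 × 10²⁶) × (2.0 × 10⁵) / (1.9 × 10⁸)³
   = 2.2 × 10⁻³ m/s²

2.2 × 10⁻³ m/s²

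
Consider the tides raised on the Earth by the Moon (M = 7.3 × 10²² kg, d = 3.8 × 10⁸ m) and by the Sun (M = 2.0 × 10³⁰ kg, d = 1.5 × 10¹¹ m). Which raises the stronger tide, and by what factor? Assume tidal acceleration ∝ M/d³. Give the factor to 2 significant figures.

Compare M/d³ for the two perturbers:
The Moon: (7.3 × 10²²) / (3.8 × 10⁸)³ = 1.330 × 10⁻³
The Sun: (2.0 × 10³⁰) / (1.5 × 10¹¹)³ = 5.926 × 10⁻⁴
Ratio (larger/smaller) = 2.2

The Moon, by a factor of ≈ 2.2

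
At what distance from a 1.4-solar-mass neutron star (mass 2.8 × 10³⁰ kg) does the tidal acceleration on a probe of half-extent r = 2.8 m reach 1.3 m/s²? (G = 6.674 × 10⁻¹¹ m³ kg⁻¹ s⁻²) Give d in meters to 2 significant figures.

9.3 × 10⁶ m

2GMr/d³ = a_tidal  ⇒  d = (2GMr / a_tidal)^(1/3)
d = (2 × 6.674×10⁻¹¹ × (2.8 × 10³⁰) × (2.8) / (1.3))^(1/3)
  = 9.3 × 10⁶ m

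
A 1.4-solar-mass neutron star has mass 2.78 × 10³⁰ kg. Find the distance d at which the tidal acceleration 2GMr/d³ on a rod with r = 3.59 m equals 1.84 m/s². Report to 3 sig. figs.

8.98 × 10⁶ m

2GMr/d³ = a_tidal  ⇒  d = (2GMr / a_tidal)^(1/3)
d = (2 × 6.674×10⁻¹¹ × (2.78 × 10³⁰) × (3.59) / (1.84))^(1/3)
  = 8.98 × 10⁶ m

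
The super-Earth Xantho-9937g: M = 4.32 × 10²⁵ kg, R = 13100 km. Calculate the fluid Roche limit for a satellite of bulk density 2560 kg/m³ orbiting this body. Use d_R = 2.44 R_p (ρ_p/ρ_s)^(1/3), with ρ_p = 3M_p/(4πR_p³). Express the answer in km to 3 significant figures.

38800 km

ρ_p = 3M_p/(4πR_p³) = 3 × (4.32 × 10²⁵) / (4π × (1.31 × 10⁷ m)³) = 4590 kg/m³
d_R = 2.44 × 13100 km × (4590/2560)^(1/3)
    = 38800 km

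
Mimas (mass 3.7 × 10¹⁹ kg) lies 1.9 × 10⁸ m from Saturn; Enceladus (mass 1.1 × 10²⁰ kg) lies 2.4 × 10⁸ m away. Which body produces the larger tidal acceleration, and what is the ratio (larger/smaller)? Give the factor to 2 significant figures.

Tidal stretch scales as M/d³; compute that for each body.
Mimas: (3.7 × 10¹⁹) / (1.9 × 10⁸)³ = 5.394 × 10⁻⁶
Enceladus: (1.1 × 10²⁰) / (2.4 × 10⁸)³ = 7.957 × 10⁻⁶
Ratio (larger/smaller) = 1.5

Enceladus, by a factor of ≈ 1.5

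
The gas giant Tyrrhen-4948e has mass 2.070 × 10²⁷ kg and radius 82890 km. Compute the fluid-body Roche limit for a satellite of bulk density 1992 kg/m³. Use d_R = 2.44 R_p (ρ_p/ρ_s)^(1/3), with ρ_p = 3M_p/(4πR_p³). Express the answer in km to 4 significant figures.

1.533 × 10⁵ km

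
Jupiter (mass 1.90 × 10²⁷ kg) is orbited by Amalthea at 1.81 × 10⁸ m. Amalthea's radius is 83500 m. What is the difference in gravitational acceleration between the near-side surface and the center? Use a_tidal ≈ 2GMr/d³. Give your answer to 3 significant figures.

Δg = 2GMr/d³
   = 2 × (6.674 × 10⁻¹¹) × (1.90 × 10²⁷) × (83500) / (1.81 × 10⁸)³
   = 3.57 × 10⁻³ m/s²

3.57 × 10⁻³ m/s²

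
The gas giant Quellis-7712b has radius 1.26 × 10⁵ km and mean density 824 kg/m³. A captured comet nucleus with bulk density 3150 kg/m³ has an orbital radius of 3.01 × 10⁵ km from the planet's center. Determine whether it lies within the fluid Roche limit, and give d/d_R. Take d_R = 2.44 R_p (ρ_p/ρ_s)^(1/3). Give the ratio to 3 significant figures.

outside; d/d_R ≈ 1.53

d_R = 2.44 × (1.26 × 10⁵ km) × (824/3150)^(1/3) = 1.966 × 10⁵ km
d/d_R = (3.01 × 10⁵) / (1.966 × 10⁵) = 1.53
Since d/d_R > 1, the body is outside the Roche limit.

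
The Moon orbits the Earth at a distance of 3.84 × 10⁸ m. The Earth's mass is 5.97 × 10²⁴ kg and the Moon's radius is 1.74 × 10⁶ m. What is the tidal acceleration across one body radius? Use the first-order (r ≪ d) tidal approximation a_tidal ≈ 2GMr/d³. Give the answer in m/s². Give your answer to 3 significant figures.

2.45 × 10⁻⁵ m/s²

a_tidal = 2GMr/d³
        = 2 × (6.674 × 10⁻¹¹) × (5.97 × 10²⁴) × (1.74 × 10⁶) / (3.84 × 10⁸)³
        = 2.45 × 10⁻⁵ m/s²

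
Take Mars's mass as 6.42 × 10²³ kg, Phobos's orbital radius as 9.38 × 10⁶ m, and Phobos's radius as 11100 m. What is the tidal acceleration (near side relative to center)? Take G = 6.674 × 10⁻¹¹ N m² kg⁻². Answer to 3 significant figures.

a_tidal = 2GMr/d³
        = 2 × (6.674 × 10⁻¹¹) × (6.42 × 10²³) × (11100) / (9.38 × 10⁶)³
        = 1.15 × 10⁻³ m/s²

1.15 × 10⁻³ m/s²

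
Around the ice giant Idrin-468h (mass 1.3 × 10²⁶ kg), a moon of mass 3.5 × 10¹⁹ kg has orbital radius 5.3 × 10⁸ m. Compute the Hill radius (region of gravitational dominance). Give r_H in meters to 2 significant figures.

2.4 × 10⁶ m

r_H ≈ a (m/3M)^(1/3)
    = (5.3 × 10⁸) × (3.5 × 10¹⁹ / (3 × 1.3 × 10²⁶))^(1/3)
    = 2.4 × 10⁶ m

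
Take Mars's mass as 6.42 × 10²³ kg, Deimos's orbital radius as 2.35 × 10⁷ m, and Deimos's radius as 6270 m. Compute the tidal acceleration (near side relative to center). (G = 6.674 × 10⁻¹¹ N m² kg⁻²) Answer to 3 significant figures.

Since r ≪ d, expand the inverse-square field across one radius to get the leading 2GMr/d³ term.
Δa = 2GMr/d³
   = 2 × (6.674 × 10⁻¹¹) × (6.42 × 10²³) × (6270) / (2.35 × 10⁷)³
   = 4.14 × 10⁻⁵ m/s²

4.14 × 10⁻⁵ m/s²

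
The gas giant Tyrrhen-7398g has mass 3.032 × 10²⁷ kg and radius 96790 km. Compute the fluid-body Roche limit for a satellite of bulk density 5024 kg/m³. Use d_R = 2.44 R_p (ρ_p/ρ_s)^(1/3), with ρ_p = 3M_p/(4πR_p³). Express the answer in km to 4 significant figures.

ρ_p = 3M_p/(4πR_p³) = 3 × (3.032 × 10²⁷) / (4π × (9.679 × 10⁷ m)³) = 798.3 kg/m³
d_R = 2.44 × 96790 km × (798.3/5024)^(1/3)
    = 1.279 × 10⁵ km

1.279 × 10⁵ km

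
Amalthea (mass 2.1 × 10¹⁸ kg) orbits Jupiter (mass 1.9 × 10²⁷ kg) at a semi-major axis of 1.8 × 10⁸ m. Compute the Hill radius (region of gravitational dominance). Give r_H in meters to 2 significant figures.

1.3 × 10⁵ m

r_H ≈ a (m/3M)^(1/3)
    = (1.8 × 10⁸) × (2.1 × 10¹⁸ / (3 × 1.9 × 10²⁷))^(1/3)
    = 1.3 × 10⁵ m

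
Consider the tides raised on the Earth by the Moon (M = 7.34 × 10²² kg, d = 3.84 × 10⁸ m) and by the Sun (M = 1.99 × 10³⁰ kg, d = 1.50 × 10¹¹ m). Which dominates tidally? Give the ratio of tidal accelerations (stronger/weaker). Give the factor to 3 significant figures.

The tide-raising term goes as M/d³ (the gradient of a 1/d² field).
The Moon: (7.34 × 10²²) / (3.84 × 10⁸)³ = 1.296 × 10⁻³
The Sun: (1.99 × 10³⁰) / (1.50 × 10¹¹)³ = 5.896 × 10⁻⁴
Ratio (larger/smaller) = 2.20

The Moon, by a factor of ≈ 2.20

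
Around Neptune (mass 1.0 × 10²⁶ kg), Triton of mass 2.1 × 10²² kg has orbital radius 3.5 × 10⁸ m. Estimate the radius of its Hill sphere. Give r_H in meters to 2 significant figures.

r_H ≈ a (m/3M)^(1/3)
    = (3.5 × 10⁸) × (2.1 × 10²² / (3 × 1.0 × 10²⁶))^(1/3)
    = 1.4 × 10⁷ m

1.4 × 10⁷ m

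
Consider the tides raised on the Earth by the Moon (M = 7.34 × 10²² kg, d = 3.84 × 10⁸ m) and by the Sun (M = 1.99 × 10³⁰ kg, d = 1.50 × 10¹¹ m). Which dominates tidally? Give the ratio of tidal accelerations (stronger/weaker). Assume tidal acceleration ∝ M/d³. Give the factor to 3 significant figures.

The Moon, by a factor of ≈ 2.20

The tide-raising term goes as M/d³ (the gradient of a 1/d² field).
The Moon: (7.34 × 10²²) / (3.84 × 10⁸)³ = 1.296 × 10⁻³
The Sun: (1.99 × 10³⁰) / (1.50 × 10¹¹)³ = 5.896 × 10⁻⁴
Ratio (larger/smaller) = 2.20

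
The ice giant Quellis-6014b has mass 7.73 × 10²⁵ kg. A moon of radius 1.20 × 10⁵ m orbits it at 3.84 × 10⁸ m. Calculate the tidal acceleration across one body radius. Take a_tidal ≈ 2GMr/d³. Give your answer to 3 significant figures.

Δa = 2GMr/d³
   = 2 × (6.674 × 10⁻¹¹) × (7.73 × 10²⁵) × (1.20 × 10⁵) / (3.84 × 10⁸)³
   = 2.19 × 10⁻⁵ m/s²

2.19 × 10⁻⁵ m/s²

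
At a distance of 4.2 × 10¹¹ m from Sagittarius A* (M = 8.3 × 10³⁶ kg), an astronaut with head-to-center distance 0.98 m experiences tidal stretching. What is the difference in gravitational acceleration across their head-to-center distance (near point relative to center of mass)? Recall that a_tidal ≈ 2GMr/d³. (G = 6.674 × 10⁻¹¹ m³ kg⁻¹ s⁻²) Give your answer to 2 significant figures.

Δg = 2GMr/d³
   = 2 × (6.674 × 10⁻¹¹) × (8.3 × 10³⁶) × (0.98) / (4.2 × 10¹¹)³
   = 1.5 × 10⁻⁸ m/s²

1.5 × 10⁻⁸ m/s²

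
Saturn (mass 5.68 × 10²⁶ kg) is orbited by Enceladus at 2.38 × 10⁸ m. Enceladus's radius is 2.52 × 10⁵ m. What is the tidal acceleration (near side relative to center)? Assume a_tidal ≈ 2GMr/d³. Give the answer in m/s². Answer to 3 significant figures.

1.42 × 10⁻³ m/s²

Since r ≪ d, expand the inverse-square field across one radius to get the leading 2GMr/d³ term.
a_tidal = 2GMr/d³
        = 2 × (6.674 × 10⁻¹¹) × (5.68 × 10²⁶) × (2.52 × 10⁵) / (2.38 × 10⁸)³
        = 1.42 × 10⁻³ m/s²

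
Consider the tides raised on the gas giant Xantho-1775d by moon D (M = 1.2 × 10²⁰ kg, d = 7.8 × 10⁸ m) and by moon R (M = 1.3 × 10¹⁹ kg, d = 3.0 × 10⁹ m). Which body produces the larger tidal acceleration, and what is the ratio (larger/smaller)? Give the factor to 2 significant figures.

Moon D, by a factor of ≈ 530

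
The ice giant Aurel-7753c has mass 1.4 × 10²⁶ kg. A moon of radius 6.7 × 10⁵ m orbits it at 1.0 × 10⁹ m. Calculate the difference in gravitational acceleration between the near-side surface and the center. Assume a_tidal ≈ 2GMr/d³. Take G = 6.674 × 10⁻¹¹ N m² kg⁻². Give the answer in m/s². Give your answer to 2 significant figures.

Since r ≪ d, expand the inverse-square field across one radius to get the leading 2GMr/d³ term.
a_tidal = 2GMr/d³
        = 2 × (6.674 × 10⁻¹¹) × (1.4 × 10²⁶) × (6.7 × 10⁵) / (1.0 × 10⁹)³
        = 1.3 × 10⁻⁵ m/s²

1.3 × 10⁻⁵ m/s²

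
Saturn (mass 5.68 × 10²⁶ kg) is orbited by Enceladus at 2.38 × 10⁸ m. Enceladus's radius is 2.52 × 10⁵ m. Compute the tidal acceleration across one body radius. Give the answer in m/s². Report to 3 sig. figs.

1.42 × 10⁻³ m/s²

Δg = 2GMr/d³
   = 2 × (6.674 × 10⁻¹¹) × (5.68 × 10²⁶) × (2.52 × 10⁵) / (2.38 × 10⁸)³
   = 1.42 × 10⁻³ m/s²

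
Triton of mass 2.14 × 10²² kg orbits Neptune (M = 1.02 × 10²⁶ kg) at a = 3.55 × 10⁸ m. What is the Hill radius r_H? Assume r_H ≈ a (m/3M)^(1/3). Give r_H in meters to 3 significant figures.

r_H ≈ a (m/3M)^(1/3)
    = (3.55 × 10⁸) × (2.14 × 10²² / (3 × 1.02 × 10²⁶))^(1/3)
    = 1.46 × 10⁷ m

1.46 × 10⁷ m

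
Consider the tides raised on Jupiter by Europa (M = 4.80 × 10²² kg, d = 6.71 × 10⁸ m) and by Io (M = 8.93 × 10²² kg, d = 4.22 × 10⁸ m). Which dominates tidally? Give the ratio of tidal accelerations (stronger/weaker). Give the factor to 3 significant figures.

Io, by a factor of ≈ 7.48

Tidal stretch scales as M/d³; compute that for each body.
Europa: (4.80 × 10²²) / (6.71 × 10⁸)³ = 1.589 × 10⁻⁴
Io: (8.93 × 10²²) / (4.22 × 10⁸)³ = 1.188 × 10⁻³
Ratio (larger/smaller) = 7.48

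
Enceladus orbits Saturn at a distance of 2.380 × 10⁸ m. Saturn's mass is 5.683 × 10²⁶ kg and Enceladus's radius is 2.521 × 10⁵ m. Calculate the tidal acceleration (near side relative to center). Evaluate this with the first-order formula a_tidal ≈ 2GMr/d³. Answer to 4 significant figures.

Δg = 2GMr/d³
   = 2 × (6.674 × 10⁻¹¹) × (5.683 × 10²⁶) × (2.521 × 10⁵) / (2.380 × 10⁸)³
   = 1.419 × 10⁻³ m/s²

1.419 × 10⁻³ m/s²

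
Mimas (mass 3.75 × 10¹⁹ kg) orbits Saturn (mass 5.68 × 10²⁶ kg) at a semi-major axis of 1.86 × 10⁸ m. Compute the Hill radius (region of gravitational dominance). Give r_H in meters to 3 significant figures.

r_H ≈ a (m/3M)^(1/3)
    = (1.86 × 10⁸) × (3.75 × 10¹⁹ / (3 × 5.68 × 10²⁶))^(1/3)
    = 5.21 × 10⁵ m

5.21 × 10⁵ m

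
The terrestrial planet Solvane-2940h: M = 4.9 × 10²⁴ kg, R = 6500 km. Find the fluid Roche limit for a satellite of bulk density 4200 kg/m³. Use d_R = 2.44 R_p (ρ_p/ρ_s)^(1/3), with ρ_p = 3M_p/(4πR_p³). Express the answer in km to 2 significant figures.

16000 km

ρ_p = 3M_p/(4πR_p³) = 3 × (4.9 × 10²⁴) / (4π × (6.5 × 10⁶ m)³) = 4300 kg/m³
d_R = 2.44 × 6500 km × (4300/4200)^(1/3)
    = 16000 km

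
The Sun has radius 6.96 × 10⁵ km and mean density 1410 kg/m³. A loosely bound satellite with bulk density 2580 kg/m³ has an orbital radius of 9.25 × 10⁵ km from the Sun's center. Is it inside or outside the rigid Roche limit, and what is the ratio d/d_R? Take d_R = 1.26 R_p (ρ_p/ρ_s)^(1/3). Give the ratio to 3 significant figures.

d_R = 1.26 × (6.96 × 10⁵ km) × (1410/2580)^(1/3) = 7.170 × 10⁵ km
d/d_R = (9.25 × 10⁵) / (7.170 × 10⁵) = 1.29
Since d/d_R > 1, the body is outside the Roche limit.

outside; d/d_R ≈ 1.29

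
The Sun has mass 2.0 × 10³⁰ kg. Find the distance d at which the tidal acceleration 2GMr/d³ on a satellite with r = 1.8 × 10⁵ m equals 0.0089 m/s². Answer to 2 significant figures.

1.8 × 10⁹ m

2GMr/d³ = a_tidal  ⇒  d = (2GMr / a_tidal)^(1/3)
d = (2 × 6.674×10⁻¹¹ × (2.0 × 10³⁰) × (1.8 × 10⁵) / (0.0089))^(1/3)
  = 1.8 × 10⁹ m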